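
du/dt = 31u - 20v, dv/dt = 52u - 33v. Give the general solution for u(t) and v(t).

Coefficient matrix A = [[31, -20], [52, -33]].
Characteristic polynomial det(A - λI) = λ^2 + 2λ + 17 = 0.
Eigenvalues λ = -1 ± 4i (complex conjugate pair).
For λ=-1+4i: an eigenvector is (2,3) - i(1,2) = (2 - i, 3 - 2i).
A real fundamental pair from Re and Im of e^((-1+4i)t)v: X_1 = e^(-t)(cos(4t)·(2,3) + sin(4t)·(1,2)), X_2 = e^(-t)(sin(4t)·(2,3) - cos(4t)·(1,2)).
General solution: C_1X_1 + C_2X_2.

u(t) = C_1e^(-t)sin(4t) + 2C_1e^(-t)cos(4t) + 2C_2e^(-t)sin(4t) - C_2e^(-t)cos(4t), v(t) = 2C_1e^(-t)sin(4t) + 3C_1e^(-t)cos(4t) + 3C_2e^(-t)sin(4t) - 2C_2e^(-t)cos(4t)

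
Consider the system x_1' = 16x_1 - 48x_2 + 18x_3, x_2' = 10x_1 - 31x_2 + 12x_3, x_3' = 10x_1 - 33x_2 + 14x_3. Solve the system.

Coefficient matrix A = [[16, -48, 18], [10, -31, 12], [10, -33, 14]].
det(A - λI) = 0 gives eigenvalues λ = -4, 2, 1.
For λ=-4: eigenvector (-3,-2,-2).
For λ=2: eigenvector (3,2,3).
For λ=1: eigenvector (2,1,1).
General solution: C_1e^(-4t)(-3,-2,-2) + C_2e^(2t)(3,2,3) + C_3e^(t)(2,1,1).

x_1(t) = -3C_1e^(-4t) + 3C_2e^(2t) + 2C_3e^(t), x_2(t) = -2C_1e^(-4t) + 2C_2e^(2t) + C_3e^(t), x_3(t) = -2C_1e^(-4t) + 3C_2e^(2t) + C_3e^(t)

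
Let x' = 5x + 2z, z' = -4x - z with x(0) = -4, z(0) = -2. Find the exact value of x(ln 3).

A = [[5,2],[-4,-1]]; eigenvalues λ = 3, 1.
Eigenvectors: (1,-1) for λ=3, (1,-2) for λ=1.
From the initial condition, c_1 = -10, c_2 = 6.
x(ln 3) = (-10)(3^3)(1) + (6)(3^1)(1) = -252.

-252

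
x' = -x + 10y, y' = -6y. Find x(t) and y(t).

Coefficient matrix A = [[-1, 10], [0, -6]].
Characteristic polynomial det(A - λI) = λ^2 + 7λ + 6 = 0.
Eigenvalues λ = -1, -6.
For λ=-1: (A-λI) row 1 is [0, 10], so an eigenvector is (1, 0).
For λ=-6: (A-λI) row 1 is [5, 10], so an eigenvector is (2, -1).
General solution: c_1e^(-t)(1,0) + c_2e^(-6t)(2,-1).

x(t) = c_1e^(-t) + 2c_2e^(-6t), y(t) = -c_2e^(-6t)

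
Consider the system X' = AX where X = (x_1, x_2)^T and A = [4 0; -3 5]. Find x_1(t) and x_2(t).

Coefficient matrix A = [[4, 0], [-3, 5]].
Characteristic polynomial det(A - λI) = λ^2 - 9λ + 20 = 0.
Eigenvalues λ = 5, 4.
For λ=5: (A-λI) row 1 is [-1, 0], so an eigenvector is (0, -1).
For λ=4: (A-λI) row 2 is [-3, 1], so an eigenvector is (1, 3).
General solution: c_1e^(5t)(0,-1) + c_2e^(4t)(1,3).

x_1(t) = c_2e^(4t), x_2(t) = -c_1e^(5t) + 3c_2e^(4t)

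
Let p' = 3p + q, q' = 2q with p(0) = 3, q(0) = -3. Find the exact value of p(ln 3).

27

A = [[3,1],[0,2]]; eigenvalues λ = 2, 3.
Eigenvectors: (1,-1) for λ=2, (1,0) for λ=3.
From the initial condition, c_1 = 3, c_2 = 0.
p(ln 3) = (3)(3^2)(1) + (0)(3^3)(1) = 27.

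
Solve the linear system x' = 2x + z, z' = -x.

x(t) = K_1e^(t) + K_2te^(t), z(t) = -K_1e^(t) - K_2te^(t) + K_2e^(t)

Coefficient matrix A = [[2, 1], [-1, 0]].
Characteristic polynomial det(A - λI) = λ^2 - 2λ + 1 = 0.
Single eigenvalue λ = 1 with algebraic multiplicity 2.
Eigenvector v = (1,-1); generalized eigenvector w with (A-λI)w=v is (0,1).
General solution: e^(t)[K_1·v + K_2·(t·v + w)].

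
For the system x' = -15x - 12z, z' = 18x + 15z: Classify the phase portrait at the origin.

saddle

A = [[-15,-12],[18,15]]; det(A-λI) = λ^2 - 9.
λ = -3, 3: opposite signs.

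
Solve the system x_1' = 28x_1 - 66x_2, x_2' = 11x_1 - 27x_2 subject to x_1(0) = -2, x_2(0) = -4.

Coefficient matrix A = [[28, -66], [11, -27]].
Characteristic polynomial det(A - λI) = λ^2 - λ - 30 = 0.
Eigenvalues λ = -5, 6.
For λ=-5: (A-λI) row 1 is [33, -66], so an eigenvector is (-2, -1).
For λ=6: (A-λI) row 1 is [22, -66], so an eigenvector is (-3, -1).
General solution: C_1e^(-5t)(-2,-1) + C_2e^(6t)(-3,-1).
Applying x_1(0)=-2, x_2(0)=-4 gives C_1=10, C_2=-6.

x_1(t) = 18e^(6t) - 20e^(-5t), x_2(t) = 6e^(6t) - 10e^(-5t)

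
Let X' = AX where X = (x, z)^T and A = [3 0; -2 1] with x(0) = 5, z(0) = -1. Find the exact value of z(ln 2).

A = [[3,0],[-2,1]]; eigenvalues λ = 3, 1.
Eigenvectors: (-1,1) for λ=3, (0,1) for λ=1.
From the initial condition, c_1 = -5, c_2 = 4.
z(ln 2) = (-5)(2^3)(1) + (4)(2^1)(1) = -32.

-32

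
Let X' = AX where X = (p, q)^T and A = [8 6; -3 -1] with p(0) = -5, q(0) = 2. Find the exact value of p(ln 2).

A = [[8,6],[-3,-1]]; eigenvalues λ = 2, 5.
Eigenvectors: (1,-1) for λ=2, (-2,1) for λ=5.
From the initial condition, c_1 = 1, c_2 = 3.
p(ln 2) = (1)(2^2)(1) + (3)(2^5)(-2) = -188.

-188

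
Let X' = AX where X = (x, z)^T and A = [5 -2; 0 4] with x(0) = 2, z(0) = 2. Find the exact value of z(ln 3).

A = [[5,-2],[0,4]]; eigenvalues λ = 5, 4.
Eigenvectors: (1,0) for λ=5, (2,1) for λ=4.
From the initial condition, c_1 = -2, c_2 = 2.
z(ln 3) = (-2)(3^5)(0) + (2)(3^4)(1) = 162.

162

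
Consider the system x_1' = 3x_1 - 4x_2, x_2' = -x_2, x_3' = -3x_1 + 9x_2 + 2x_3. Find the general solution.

Coefficient matrix A = [[3, -4, 0], [0, -1, 0], [-3, 9, 2]].
det(A - λI) = 0 gives eigenvalues λ = 3, 2, -1.
For λ=3: eigenvector (1,0,-3).
For λ=2: eigenvector (0,0,1).
For λ=-1: eigenvector (1,1,-2).
General solution: K_1e^(3t)(1,0,-3) + K_2e^(2t)(0,0,1) + K_3e^(-t)(1,1,-2).

x_1(t) = K_1e^(3t) + K_3e^(-t), x_2(t) = K_3e^(-t), x_3(t) = -3K_1e^(3t) + K_2e^(2t) - 2K_3e^(-t)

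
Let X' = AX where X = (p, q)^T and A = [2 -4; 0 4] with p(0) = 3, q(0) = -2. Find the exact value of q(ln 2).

A = [[2,-4],[0,4]]; eigenvalues λ = 4, 2.
Eigenvectors: (2,-1) for λ=4, (1,0) for λ=2.
From the initial condition, c_1 = 2, c_2 = -1.
q(ln 2) = (2)(2^4)(-1) + (-1)(2^2)(0) = -32.

-32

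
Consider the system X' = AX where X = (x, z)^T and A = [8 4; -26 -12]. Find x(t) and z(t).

x(t) = K_1e^(-2t)sin(2t) - K_1e^(-2t)cos(2t) - K_2e^(-2t)sin(2t) - K_2e^(-2t)cos(2t), z(t) = -2K_1e^(-2t)sin(2t) + 3K_1e^(-2t)cos(2t) + 3K_2e^(-2t)sin(2t) + 2K_2e^(-2t)cos(2t)

Coefficient matrix A = [[8, 4], [-26, -12]].
Characteristic polynomial det(A - λI) = λ^2 + 4λ + 8 = 0.
Eigenvalues λ = -2 ± 2i (complex conjugate pair).
For λ=-2+2i: an eigenvector is (-1,3) - i(1,-2) = (-1 - i, 3 + 2i).
A real fundamental pair from Re and Im of e^((-2+2i)t)v: X_1 = e^(-2t)(cos(2t)·(-1,3) + sin(2t)·(1,-2)), X_2 = e^(-2t)(sin(2t)·(-1,3) - cos(2t)·(1,-2)).
General solution: K_1X_1 + K_2X_2.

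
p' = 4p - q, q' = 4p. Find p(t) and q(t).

p(t) = K_1e^(2t) + K_2te^(2t) + 2K_2e^(2t), q(t) = 2K_1e^(2t) + 2K_2te^(2t) + 3K_2e^(2t)

Coefficient matrix A = [[4, -1], [4, 0]].
Characteristic polynomial det(A - λI) = λ^2 - 4λ + 4 = 0.
Single eigenvalue λ = 2 with algebraic multiplicity 2.
Eigenvector v = (1,2); generalized eigenvector w with (A-λI)w=v is (2,3).
General solution: e^(2t)[K_1·v + K_2·(t·v + w)].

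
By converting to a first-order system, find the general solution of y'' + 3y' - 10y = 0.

Let x_1 = y, x_2 = y'. Then x_1' = x_2 and x_2' = 10x_1 - 3x_2.
A = [[0,1],[10,-3]]; det(A-λI) = λ^2 + 3λ - 10.
Eigenvalues λ = 2, -5 with eigenvectors (1,2), (1,-5).

y(t) = c_1e^(2t) + c_2e^(-5t)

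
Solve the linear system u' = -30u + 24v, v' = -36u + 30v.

Coefficient matrix A = [[-30, 24], [-36, 30]].
Characteristic polynomial det(A - λI) = λ^2 - 36 = 0.
Eigenvalues λ = 6, -6.
For λ=6: (A-λI) row 1 is [-36, 24], so an eigenvector is (-2, -3).
For λ=-6: (A-λI) row 1 is [-24, 24], so an eigenvector is (1, 1).
General solution: C_1e^(6t)(-2,-3) + C_2e^(-6t)(1,1).

u(t) = -2C_1e^(6t) + C_2e^(-6t), v(t) = -3C_1e^(6t) + C_2e^(-6t)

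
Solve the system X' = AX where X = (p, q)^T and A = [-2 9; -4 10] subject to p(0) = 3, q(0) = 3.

Coefficient matrix A = [[-2, 9], [-4, 10]].
Characteristic polynomial det(A - λI) = λ^2 - 8λ + 16 = 0.
Single eigenvalue λ = 4 with algebraic multiplicity 2.
Eigenvector v = (-3,-2); generalized eigenvector w with (A-λI)w=v is (-1,-1).
General solution: e^(4t)[C_1·v + C_2·(t·v + w)].
Applying p(0)=3, q(0)=3 gives C_1=0, C_2=-3.

p(t) = 9te^(4t) + 3e^(4t), q(t) = 6te^(4t) + 3e^(4t)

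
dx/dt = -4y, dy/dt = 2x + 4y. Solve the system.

x(t) = K_1e^(2t)sin(2t) + K_1e^(2t)cos(2t) + K_2e^(2t)sin(2t) - K_2e^(2t)cos(2t), y(t) = -K_1e^(2t)cos(2t) - K_2e^(2t)sin(2t)

Coefficient matrix A = [[0, -4], [2, 4]].
Characteristic polynomial det(A - λI) = λ^2 - 4λ + 8 = 0.
Eigenvalues λ = 2 ± 2i (complex conjugate pair).
For λ=2+2i: an eigenvector is (1,-1) - i(1,0) = (1 - i, -1).
A real fundamental pair from Re and Im of e^((2+2i)t)v: X_1 = e^(2t)(cos(2t)·(1,-1) + sin(2t)·(1,0)), X_2 = e^(2t)(sin(2t)·(1,-1) - cos(2t)·(1,0)).
General solution: K_1X_1 + K_2X_2.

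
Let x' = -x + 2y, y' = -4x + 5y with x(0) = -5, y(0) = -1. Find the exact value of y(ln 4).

476

A = [[-1,2],[-4,5]]; eigenvalues λ = 1, 3.
Eigenvectors: (-1,-1) for λ=1, (-1,-2) for λ=3.
From the initial condition, c_1 = 9, c_2 = -4.
y(ln 4) = (9)(4^1)(-1) + (-4)(4^3)(-2) = 476.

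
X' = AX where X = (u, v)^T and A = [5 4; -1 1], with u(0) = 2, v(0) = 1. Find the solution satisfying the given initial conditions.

Coefficient matrix A = [[5, 4], [-1, 1]].
Characteristic polynomial det(A - λI) = λ^2 - 6λ + 9 = 0.
Single eigenvalue λ = 3 with algebraic multiplicity 2.
Eigenvector v = (2,-1); generalized eigenvector w with (A-λI)w=v is (3,-1).
General solution: e^(3t)[K_1·v + K_2·(t·v + w)].
Applying u(0)=2, v(0)=1 gives K_1=-5, K_2=4.

u(t) = 8te^(3t) + 2e^(3t), v(t) = -4te^(3t) + e^(3t)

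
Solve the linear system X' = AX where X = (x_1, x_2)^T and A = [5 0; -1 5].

Coefficient matrix A = [[5, 0], [-1, 5]].
Characteristic polynomial det(A - λI) = λ^2 - 10λ + 25 = 0.
Single eigenvalue λ = 5 with algebraic multiplicity 2.
Eigenvector v = (0,-1); generalized eigenvector w with (A-λI)w=v is (1,-2).
General solution: e^(5t)[K_1·v + K_2·(t·v + w)].

x_1(t) = K_2e^(5t), x_2(t) = -K_1e^(5t) - K_2te^(5t) - 2K_2e^(5t)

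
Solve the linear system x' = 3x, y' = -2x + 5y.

x(t) = C_1e^(3t), y(t) = C_1e^(3t) - C_2e^(5t)

Coefficient matrix A = [[3, 0], [-2, 5]].
Characteristic polynomial det(A - λI) = λ^2 - 8λ + 15 = 0.
Eigenvalues λ = 3, 5.
For λ=3: (A-λI) row 2 is [-2, 2], so an eigenvector is (1, 1).
For λ=5: (A-λI) row 1 is [-2, 0], so an eigenvector is (0, -1).
General solution: C_1e^(3t)(1,1) + C_2e^(5t)(0,-1).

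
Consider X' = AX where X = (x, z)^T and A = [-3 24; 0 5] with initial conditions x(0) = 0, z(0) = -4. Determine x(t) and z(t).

x(t) = -12e^(5t) + 12e^(-3t), z(t) = -4e^(5t)

Coefficient matrix A = [[-3, 24], [0, 5]].
Characteristic polynomial det(A - λI) = λ^2 - 2λ - 15 = 0.
Eigenvalues λ = -3, 5.
For λ=-3: (A-λI) row 1 is [0, 24], so an eigenvector is (-1, 0).
For λ=5: (A-λI) row 1 is [-8, 24], so an eigenvector is (-3, -1).
General solution: K_1e^(-3t)(-1,0) + K_2e^(5t)(-3,-1).
Applying x(0)=0, z(0)=-4 gives K_1=-12, K_2=4.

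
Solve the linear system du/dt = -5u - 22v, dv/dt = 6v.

Coefficient matrix A = [[-5, -22], [0, 6]].
Characteristic polynomial det(A - λI) = λ^2 - λ - 30 = 0.
Eigenvalues λ = -5, 6.
For λ=-5: (A-λI) row 1 is [0, -22], so an eigenvector is (1, 0).
For λ=6: (A-λI) row 1 is [-11, -22], so an eigenvector is (-2, 1).
General solution: C_1e^(-5t)(1,0) + C_2e^(6t)(-2,1).

u(t) = C_1e^(-5t) - 2C_2e^(6t), v(t) = C_2e^(6t)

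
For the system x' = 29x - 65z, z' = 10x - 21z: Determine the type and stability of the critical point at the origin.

A = [[29,-65],[10,-21]]; det(A-λI) = λ^2 - 8λ + 41.
λ = 4 ± 5i: positive real part.

unstable spiral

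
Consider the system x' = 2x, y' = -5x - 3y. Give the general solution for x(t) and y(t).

Coefficient matrix A = [[2, 0], [-5, -3]].
Characteristic polynomial det(A - λI) = λ^2 + λ - 6 = 0.
Eigenvalues λ = -3, 2.
For λ=-3: (A-λI) row 1 is [5, 0], so an eigenvector is (0, 1).
For λ=2: (A-λI) row 2 is [-5, -5], so an eigenvector is (-1, 1).
General solution: C_1e^(-3t)(0,1) + C_2e^(2t)(-1,1).

x(t) = -C_2e^(2t), y(t) = C_1e^(-3t) + C_2e^(2t)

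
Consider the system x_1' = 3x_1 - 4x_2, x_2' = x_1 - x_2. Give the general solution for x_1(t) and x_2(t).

Coefficient matrix A = [[3, -4], [1, -1]].
Characteristic polynomial det(A - λI) = λ^2 - 2λ + 1 = 0.
Single eigenvalue λ = 1 with algebraic multiplicity 2.
Eigenvector v = (-2,-1); generalized eigenvector w with (A-λI)w=v is (1,1).
General solution: e^(t)[K_1·v + K_2·(t·v + w)].

x_1(t) = -2K_1e^(t) - 2K_2te^(t) + K_2e^(t), x_2(t) = -K_1e^(t) - K_2te^(t) + K_2e^(t)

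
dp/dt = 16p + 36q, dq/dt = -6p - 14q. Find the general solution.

Coefficient matrix A = [[16, 36], [-6, -14]].
Characteristic polynomial det(A - λI) = λ^2 - 2λ - 8 = 0.
Eigenvalues λ = 4, -2.
For λ=4: (A-λI) row 1 is [12, 36], so an eigenvector is (3, -1).
For λ=-2: (A-λI) row 1 is [18, 36], so an eigenvector is (2, -1).
General solution: K_1e^(4t)(3,-1) + K_2e^(-2t)(2,-1).

p(t) = 3K_1e^(4t) + 2K_2e^(-2t), q(t) = -K_1e^(4t) - K_2e^(-2t)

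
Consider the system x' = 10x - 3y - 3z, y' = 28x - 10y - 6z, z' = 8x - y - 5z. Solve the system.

x(t) = -C_1e^(t) + C_3e^(-2t), y(t) = -2C_1e^(t) + C_2e^(-4t) + 2C_3e^(-2t), z(t) = -C_1e^(t) - C_2e^(-4t) + 2C_3e^(-2t)

Coefficient matrix A = [[10, -3, -3], [28, -10, -6], [8, -1, -5]].
det(A - λI) = 0 gives eigenvalues λ = 1, -4, -2.
For λ=1: eigenvector (-1,-2,-1).
For λ=-4: eigenvector (0,1,-1).
For λ=-2: eigenvector (1,2,2).
General solution: C_1e^(t)(-1,-2,-1) + C_2e^(-4t)(0,1,-1) + C_3e^(-2t)(1,2,2).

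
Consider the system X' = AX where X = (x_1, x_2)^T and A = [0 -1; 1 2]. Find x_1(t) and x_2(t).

Coefficient matrix A = [[0, -1], [1, 2]].
Characteristic polynomial det(A - λI) = λ^2 - 2λ + 1 = 0.
Single eigenvalue λ = 1 with algebraic multiplicity 2.
Eigenvector v = (-1,1); generalized eigenvector w with (A-λI)w=v is (2,-1).
General solution: e^(t)[C_1·v + C_2·(t·v + w)].

x_1(t) = -C_1e^(t) - C_2te^(t) + 2C_2e^(t), x_2(t) = C_1e^(t) + C_2te^(t) - C_2e^(t)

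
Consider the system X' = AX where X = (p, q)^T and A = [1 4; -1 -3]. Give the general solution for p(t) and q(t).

p(t) = 2K_1e^(-t) + 2K_2te^(-t) - 3K_2e^(-t), q(t) = -K_1e^(-t) - K_2te^(-t) + 2K_2e^(-t)

Coefficient matrix A = [[1, 4], [-1, -3]].
Characteristic polynomial det(A - λI) = λ^2 + 2λ + 1 = 0.
Single eigenvalue λ = -1 with algebraic multiplicity 2.
Eigenvector v = (2,-1); generalized eigenvector w with (A-λI)w=v is (-3,2).
General solution: e^(-t)[K_1·v + K_2·(t·v + w)].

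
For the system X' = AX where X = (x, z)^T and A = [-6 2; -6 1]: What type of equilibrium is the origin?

A = [[-6,2],[-6,1]]; det(A-λI) = λ^2 + 5λ + 6.
λ = -2, -3: both negative.

stable node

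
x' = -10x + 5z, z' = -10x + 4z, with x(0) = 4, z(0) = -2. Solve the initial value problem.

Coefficient matrix A = [[-10, 5], [-10, 4]].
Characteristic polynomial det(A - λI) = λ^2 + 6λ + 10 = 0.
Eigenvalues λ = -3 ± i (complex conjugate pair).
For λ=-3+i: an eigenvector is (-1,-1) - i(2,3) = (-1 - 2i, -1 - 3i).
A real fundamental pair from Re and Im of e^((-3+i)t)v: X_1 = e^(-3t)(cos(t)·(-1,-1) + sin(t)·(2,3)), X_2 = e^(-3t)(sin(t)·(-1,-1) - cos(t)·(2,3)).
General solution: c_1X_1 + c_2X_2.
Applying x(0)=4, z(0)=-2 gives c_1=-16, c_2=6.

x(t) = -38e^(-3t)sin(t) + 4e^(-3t)cos(t), z(t) = -54e^(-3t)sin(t) - 2e^(-3t)cos(t)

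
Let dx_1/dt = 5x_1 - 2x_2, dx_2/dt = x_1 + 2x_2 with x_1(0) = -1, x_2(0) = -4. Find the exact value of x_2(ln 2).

A = [[5,-2],[1,2]]; eigenvalues λ = 4, 3.
Eigenvectors: (2,1) for λ=4, (1,1) for λ=3.
From the initial condition, c_1 = 3, c_2 = -7.
x_2(ln 2) = (3)(2^4)(1) + (-7)(2^3)(1) = -8.

-8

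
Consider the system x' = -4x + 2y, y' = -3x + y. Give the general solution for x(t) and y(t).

x(t) = -K_1e^(-2t) + 2K_2e^(-t), y(t) = -K_1e^(-2t) + 3K_2e^(-t)

Coefficient matrix A = [[-4, 2], [-3, 1]].
Characteristic polynomial det(A - λI) = λ^2 + 3λ + 2 = 0.
Eigenvalues λ = -2, -1.
For λ=-2: (A-λI) row 1 is [-2, 2], so an eigenvector is (-1, -1).
For λ=-1: (A-λI) row 1 is [-3, 2], so an eigenvector is (2, 3).
General solution: K_1e^(-2t)(-1,-1) + K_2e^(-t)(2,3).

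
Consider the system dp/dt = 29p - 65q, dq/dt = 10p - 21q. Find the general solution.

Coefficient matrix A = [[29, -65], [10, -21]].
Characteristic polynomial det(A - λI) = λ^2 - 8λ + 41 = 0.
Eigenvalues λ = 4 ± 5i (complex conjugate pair).
For λ=4+5i: an eigenvector is (2,1) - i(-3,-1) = (2 + 3i, 1 + i).
A real fundamental pair from Re and Im of e^((4+5i)t)v: X_1 = e^(4t)(cos(5t)·(2,1) + sin(5t)·(-3,-1)), X_2 = e^(4t)(sin(5t)·(2,1) - cos(5t)·(-3,-1)).
General solution: c_1X_1 + c_2X_2.

p(t) = -3c_1e^(4t)sin(5t) + 2c_1e^(4t)cos(5t) + 2c_2e^(4t)sin(5t) + 3c_2e^(4t)cos(5t), q(t) = -c_1e^(4t)sin(5t) + c_1e^(4t)cos(5t) + c_2e^(4t)sin(5t) + c_2e^(4t)cos(5t)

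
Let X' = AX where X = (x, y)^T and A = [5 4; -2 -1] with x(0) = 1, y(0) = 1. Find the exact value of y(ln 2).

A = [[5,4],[-2,-1]]; eigenvalues λ = 3, 1.
Eigenvectors: (2,-1) for λ=3, (1,-1) for λ=1.
From the initial condition, c_1 = 2, c_2 = -3.
y(ln 2) = (2)(2^3)(-1) + (-3)(2^1)(-1) = -10.

-10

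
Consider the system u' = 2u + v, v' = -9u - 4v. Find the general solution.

Coefficient matrix A = [[2, 1], [-9, -4]].
Characteristic polynomial det(A - λI) = λ^2 + 2λ + 1 = 0.
Single eigenvalue λ = -1 with algebraic multiplicity 2.
Eigenvector v = (-1,3); generalized eigenvector w with (A-λI)w=v is (-1,2).
General solution: e^(-t)[C_1·v + C_2·(t·v + w)].

u(t) = -C_1e^(-t) - C_2te^(-t) - C_2e^(-t), v(t) = 3C_1e^(-t) + 3C_2te^(-t) + 2C_2e^(-t)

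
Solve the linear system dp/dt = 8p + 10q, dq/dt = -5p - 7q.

p(t) = 2C_1e^(3t) - C_2e^(-2t), q(t) = -C_1e^(3t) + C_2e^(-2t)

Coefficient matrix A = [[8, 10], [-5, -7]].
Characteristic polynomial det(A - λI) = λ^2 - λ - 6 = 0.
Eigenvalues λ = 3, -2.
For λ=3: (A-λI) row 1 is [5, 10], so an eigenvector is (2, -1).
For λ=-2: (A-λI) row 1 is [10, 10], so an eigenvector is (-1, 1).
General solution: C_1e^(3t)(2,-1) + C_2e^(-2t)(-1,1).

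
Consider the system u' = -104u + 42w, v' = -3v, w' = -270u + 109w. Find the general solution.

u(t) = -7C_1e^(4t) + 2C_2e^(t), v(t) = C_3e^(-3t), w(t) = -18C_1e^(4t) + 5C_2e^(t)

Coefficient matrix A = [[-104, 0, 42], [0, -3, 0], [-270, 0, 109]].
det(A - λI) = 0 gives eigenvalues λ = 4, 1, -3.
For λ=4: eigenvector (-7,0,-18).
For λ=1: eigenvector (2,0,5).
For λ=-3: eigenvector (0,1,0).
General solution: C_1e^(4t)(-7,0,-18) + C_2e^(t)(2,0,5) + C_3e^(-3t)(0,1,0).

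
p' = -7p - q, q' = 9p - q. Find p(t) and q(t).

p(t) = -c_1e^(-4t) - c_2te^(-4t), q(t) = 3c_1e^(-4t) + 3c_2te^(-4t) + c_2e^(-4t)

Coefficient matrix A = [[-7, -1], [9, -1]].
Characteristic polynomial det(A - λI) = λ^2 + 8λ + 16 = 0.
Single eigenvalue λ = -4 with algebraic multiplicity 2.
Eigenvector v = (-1,3); generalized eigenvector w with (A-λI)w=v is (0,1).
General solution: e^(-4t)[c_1·v + c_2·(t·v + w)].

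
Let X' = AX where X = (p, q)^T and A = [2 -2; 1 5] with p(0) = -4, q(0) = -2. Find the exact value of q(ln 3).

-486

A = [[2,-2],[1,5]]; eigenvalues λ = 4, 3.
Eigenvectors: (-1,1) for λ=4, (2,-1) for λ=3.
From the initial condition, c_1 = -8, c_2 = -6.
q(ln 3) = (-8)(3^4)(1) + (-6)(3^3)(-1) = -486.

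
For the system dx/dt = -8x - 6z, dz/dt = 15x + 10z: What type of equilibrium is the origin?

unstable spiral

A = [[-8,-6],[15,10]]; det(A-λI) = λ^2 - 2λ + 10.
λ = 1 ± 3i: positive real part.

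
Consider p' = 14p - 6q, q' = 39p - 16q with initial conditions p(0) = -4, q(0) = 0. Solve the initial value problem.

Coefficient matrix A = [[14, -6], [39, -16]].
Characteristic polynomial det(A - λI) = λ^2 + 2λ + 10 = 0.
Eigenvalues λ = -1 ± 3i (complex conjugate pair).
For λ=-1+3i: an eigenvector is (-1,-3) - i(1,2) = (-1 - i, -3 - 2i).
A real fundamental pair from Re and Im of e^((-1+3i)t)v: X_1 = e^(-t)(cos(3t)·(-1,-3) + sin(3t)·(1,2)), X_2 = e^(-t)(sin(3t)·(-1,-3) - cos(3t)·(1,2)).
General solution: c_1X_1 + c_2X_2.
Applying p(0)=-4, q(0)=0 gives c_1=-8, c_2=12.

p(t) = -20e^(-t)sin(3t) - 4e^(-t)cos(3t), q(t) = -52e^(-t)sin(3t)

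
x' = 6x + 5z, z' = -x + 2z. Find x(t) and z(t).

x(t) = c_1e^(4t)sin(t) - 2c_1e^(4t)cos(t) - 2c_2e^(4t)sin(t) - c_2e^(4t)cos(t), z(t) = c_1e^(4t)cos(t) + c_2e^(4t)sin(t)

Coefficient matrix A = [[6, 5], [-1, 2]].
Characteristic polynomial det(A - λI) = λ^2 - 8λ + 17 = 0.
Eigenvalues λ = 4 ± i (complex conjugate pair).
For λ=4+i: an eigenvector is (-2,1) - i(1,0) = (-2 - i, 1).
A real fundamental pair from Re and Im of e^((4+i)t)v: X_1 = e^(4t)(cos(t)·(-2,1) + sin(t)·(1,0)), X_2 = e^(4t)(sin(t)·(-2,1) - cos(t)·(1,0)).
General solution: c_1X_1 + c_2X_2.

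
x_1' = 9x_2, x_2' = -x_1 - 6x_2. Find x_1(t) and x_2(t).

Coefficient matrix A = [[0, 9], [-1, -6]].
Characteristic polynomial det(A - λI) = λ^2 + 6λ + 9 = 0.
Single eigenvalue λ = -3 with algebraic multiplicity 2.
Eigenvector v = (-3,1); generalized eigenvector w with (A-λI)w=v is (-1,0).
General solution: e^(-3t)[C_1·v + C_2·(t·v + w)].

x_1(t) = -3C_1e^(-3t) - 3C_2te^(-3t) - C_2e^(-3t), x_2(t) = C_1e^(-3t) + C_2te^(-3t)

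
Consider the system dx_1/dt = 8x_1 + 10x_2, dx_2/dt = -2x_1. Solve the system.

Coefficient matrix A = [[8, 10], [-2, 0]].
Characteristic polynomial det(A - λI) = λ^2 - 8λ + 20 = 0.
Eigenvalues λ = 4 ± 2i (complex conjugate pair).
For λ=4+2i: an eigenvector is (-2,1) - i(1,0) = (-2 - i, 1).
A real fundamental pair from Re and Im of e^((4+2i)t)v: X_1 = e^(4t)(cos(2t)·(-2,1) + sin(2t)·(1,0)), X_2 = e^(4t)(sin(2t)·(-2,1) - cos(2t)·(1,0)).
General solution: C_1X_1 + C_2X_2.

x_1(t) = C_1e^(4t)sin(2t) - 2C_1e^(4t)cos(2t) - 2C_2e^(4t)sin(2t) - C_2e^(4t)cos(2t), x_2(t) = C_1e^(4t)cos(2t) + C_2e^(4t)sin(2t)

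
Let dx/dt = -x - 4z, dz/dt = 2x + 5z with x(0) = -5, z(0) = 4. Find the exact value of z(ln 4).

196

A = [[-1,-4],[2,5]]; eigenvalues λ = 1, 3.
Eigenvectors: (-2,1) for λ=1, (-1,1) for λ=3.
From the initial condition, c_1 = 1, c_2 = 3.
z(ln 4) = (1)(4^1)(1) + (3)(4^3)(1) = 196.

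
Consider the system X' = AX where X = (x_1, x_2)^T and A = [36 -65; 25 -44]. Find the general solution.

x_1(t) = -3C_1e^(-4t)sin(5t) - 2C_1e^(-4t)cos(5t) - 2C_2e^(-4t)sin(5t) + 3C_2e^(-4t)cos(5t), x_2(t) = -2C_1e^(-4t)sin(5t) - C_1e^(-4t)cos(5t) - C_2e^(-4t)sin(5t) + 2C_2e^(-4t)cos(5t)

Coefficient matrix A = [[36, -65], [25, -44]].
Characteristic polynomial det(A - λI) = λ^2 + 8λ + 41 = 0.
Eigenvalues λ = -4 ± 5i (complex conjugate pair).
For λ=-4+5i: an eigenvector is (-2,-1) - i(-3,-2) = (-2 + 3i, -1 + 2i).
A real fundamental pair from Re and Im of e^((-4+5i)t)v: X_1 = e^(-4t)(cos(5t)·(-2,-1) + sin(5t)·(-3,-2)), X_2 = e^(-4t)(sin(5t)·(-2,-1) - cos(5t)·(-3,-2)).
General solution: C_1X_1 + C_2X_2.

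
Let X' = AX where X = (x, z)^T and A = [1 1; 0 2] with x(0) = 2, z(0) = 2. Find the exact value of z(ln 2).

A = [[1,1],[0,2]]; eigenvalues λ = 1, 2.
Eigenvectors: (-1,0) for λ=1, (1,1) for λ=2.
From the initial condition, c_1 = 0, c_2 = 2.
z(ln 2) = (0)(2^1)(0) + (2)(2^2)(1) = 8.

8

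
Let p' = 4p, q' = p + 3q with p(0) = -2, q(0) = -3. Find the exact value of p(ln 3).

A = [[4,0],[1,3]]; eigenvalues λ = 4, 3.
Eigenvectors: (1,1) for λ=4, (0,-1) for λ=3.
From the initial condition, c_1 = -2, c_2 = 1.
p(ln 3) = (-2)(3^4)(1) + (1)(3^3)(0) = -162.

-162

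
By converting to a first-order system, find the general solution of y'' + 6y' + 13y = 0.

y(t) = K_1e^(-3t)cos(2t) + K_2e^(-3t)sin(2t)

Let x_1 = y, x_2 = y'. Then x_1' = x_2 and x_2' = -13x_1 - 6x_2.
A = [[0,1],[-13,-6]]; det(A-λI) = λ^2 + 6λ + 13.
Eigenvalues λ = -3 ± 2i.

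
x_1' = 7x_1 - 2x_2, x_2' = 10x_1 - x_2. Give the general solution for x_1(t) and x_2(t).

x_1(t) = c_1e^(3t)cos(2t) + c_2e^(3t)sin(2t), x_2(t) = c_1e^(3t)sin(2t) + 2c_1e^(3t)cos(2t) + 2c_2e^(3t)sin(2t) - c_2e^(3t)cos(2t)

Coefficient matrix A = [[7, -2], [10, -1]].
Characteristic polynomial det(A - λI) = λ^2 - 6λ + 13 = 0.
Eigenvalues λ = 3 ± 2i (complex conjugate pair).
For λ=3+2i: an eigenvector is (1,2) - i(0,1) = (1, 2 - i).
A real fundamental pair from Re and Im of e^((3+2i)t)v: X_1 = e^(3t)(cos(2t)·(1,2) + sin(2t)·(0,1)), X_2 = e^(3t)(sin(2t)·(1,2) - cos(2t)·(0,1)).
General solution: c_1X_1 + c_2X_2.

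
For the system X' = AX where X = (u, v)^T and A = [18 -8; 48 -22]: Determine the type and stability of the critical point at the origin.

saddle

A = [[18,-8],[48,-22]]; det(A-λI) = λ^2 + 4λ - 12.
λ = 2, -6: opposite signs.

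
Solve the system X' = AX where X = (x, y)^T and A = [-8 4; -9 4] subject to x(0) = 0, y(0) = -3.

x(t) = -12te^(-2t), y(t) = -18te^(-2t) - 3e^(-2t)

Coefficient matrix A = [[-8, 4], [-9, 4]].
Characteristic polynomial det(A - λI) = λ^2 + 4λ + 4 = 0.
Single eigenvalue λ = -2 with algebraic multiplicity 2.
Eigenvector v = (2,3); generalized eigenvector w with (A-λI)w=v is (1,2).
General solution: e^(-2t)[C_1·v + C_2·(t·v + w)].
Applying x(0)=0, y(0)=-3 gives C_1=3, C_2=-6.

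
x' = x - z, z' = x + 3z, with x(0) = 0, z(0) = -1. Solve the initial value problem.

x(t) = te^(2t), z(t) = -te^(2t) - e^(2t)

Coefficient matrix A = [[1, -1], [1, 3]].
Characteristic polynomial det(A - λI) = λ^2 - 4λ + 4 = 0.
Single eigenvalue λ = 2 with algebraic multiplicity 2.
Eigenvector v = (1,-1); generalized eigenvector w with (A-λI)w=v is (-1,0).
General solution: e^(2t)[K_1·v + K_2·(t·v + w)].
Applying x(0)=0, z(0)=-1 gives K_1=1, K_2=1.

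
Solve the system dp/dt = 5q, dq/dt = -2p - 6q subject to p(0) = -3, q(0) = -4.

Coefficient matrix A = [[0, 5], [-2, -6]].
Characteristic polynomial det(A - λI) = λ^2 + 6λ + 10 = 0.
Eigenvalues λ = -3 ± i (complex conjugate pair).
For λ=-3+i: an eigenvector is (1,-1) - i(-2,1) = (1 + 2i, -1 - i).
A real fundamental pair from Re and Im of e^((-3+i)t)v: X_1 = e^(-3t)(cos(t)·(1,-1) + sin(t)·(-2,1)), X_2 = e^(-3t)(sin(t)·(1,-1) - cos(t)·(-2,1)).
General solution: C_1X_1 + C_2X_2.
Applying p(0)=-3, q(0)=-4 gives C_1=11, C_2=-7.

p(t) = -29e^(-3t)sin(t) - 3e^(-3t)cos(t), q(t) = 18e^(-3t)sin(t) - 4e^(-3t)cos(t)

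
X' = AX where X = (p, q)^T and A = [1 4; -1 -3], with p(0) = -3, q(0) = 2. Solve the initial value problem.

Coefficient matrix A = [[1, 4], [-1, -3]].
Characteristic polynomial det(A - λI) = λ^2 + 2λ + 1 = 0.
Single eigenvalue λ = -1 with algebraic multiplicity 2.
Eigenvector v = (2,-1); generalized eigenvector w with (A-λI)w=v is (-1,1).
General solution: e^(-t)[K_1·v + K_2·(t·v + w)].
Applying p(0)=-3, q(0)=2 gives K_1=-1, K_2=1.

p(t) = 2te^(-t) - 3e^(-t), q(t) = -te^(-t) + 2e^(-t)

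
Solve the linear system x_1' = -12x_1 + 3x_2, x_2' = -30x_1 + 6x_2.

Coefficient matrix A = [[-12, 3], [-30, 6]].
Characteristic polynomial det(A - λI) = λ^2 + 6λ + 18 = 0.
Eigenvalues λ = -3 ± 3i (complex conjugate pair).
For λ=-3+3i: an eigenvector is (1,3) - i(0,-1) = (1, 3 + i).
A real fundamental pair from Re and Im of e^((-3+3i)t)v: X_1 = e^(-3t)(cos(3t)·(1,3) + sin(3t)·(0,-1)), X_2 = e^(-3t)(sin(3t)·(1,3) - cos(3t)·(0,-1)).
General solution: K_1X_1 + K_2X_2.

x_1(t) = K_1e^(-3t)cos(3t) + K_2e^(-3t)sin(3t), x_2(t) = -K_1e^(-3t)sin(3t) + 3K_1e^(-3t)cos(3t) + 3K_2e^(-3t)sin(3t) + K_2e^(-3t)cos(3t)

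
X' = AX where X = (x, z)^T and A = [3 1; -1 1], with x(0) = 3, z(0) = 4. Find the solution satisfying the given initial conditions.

Coefficient matrix A = [[3, 1], [-1, 1]].
Characteristic polynomial det(A - λI) = λ^2 - 4λ + 4 = 0.
Single eigenvalue λ = 2 with algebraic multiplicity 2.
Eigenvector v = (1,-1); generalized eigenvector w with (A-λI)w=v is (1,0).
General solution: e^(2t)[c_1·v + c_2·(t·v + w)].
Applying x(0)=3, z(0)=4 gives c_1=-4, c_2=7.

x(t) = 7te^(2t) + 3e^(2t), z(t) = -7te^(2t) + 4e^(2t)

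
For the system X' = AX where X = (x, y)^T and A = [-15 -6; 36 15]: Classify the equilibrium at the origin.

saddle

A = [[-15,-6],[36,15]]; det(A-λI) = λ^2 - 9.
λ = 3, -3: opposite signs.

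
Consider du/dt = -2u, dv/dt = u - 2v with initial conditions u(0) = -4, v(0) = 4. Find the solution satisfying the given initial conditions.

Coefficient matrix A = [[-2, 0], [1, -2]].
Characteristic polynomial det(A - λI) = λ^2 + 4λ + 4 = 0.
Single eigenvalue λ = -2 with algebraic multiplicity 2.
Eigenvector v = (0,1); generalized eigenvector w with (A-λI)w=v is (1,2).
General solution: e^(-2t)[C_1·v + C_2·(t·v + w)].
Applying u(0)=-4, v(0)=4 gives C_1=12, C_2=-4.

u(t) = -4e^(-2t), v(t) = -4te^(-2t) + 4e^(-2t)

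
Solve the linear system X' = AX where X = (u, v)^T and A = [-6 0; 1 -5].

u(t) = -K_2e^(-6t), v(t) = K_1e^(-5t) + K_2e^(-6t)

Coefficient matrix A = [[-6, 0], [1, -5]].
Characteristic polynomial det(A - λI) = λ^2 + 11λ + 30 = 0.
Eigenvalues λ = -5, -6.
For λ=-5: (A-λI) row 1 is [-1, 0], so an eigenvector is (0, 1).
For λ=-6: (A-λI) row 2 is [1, 1], so an eigenvector is (-1, 1).
General solution: K_1e^(-5t)(0,1) + K_2e^(-6t)(-1,1).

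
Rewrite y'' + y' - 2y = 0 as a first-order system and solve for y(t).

y(t) = c_1e^(-2t) + c_2e^(t)

Let x_1 = y, x_2 = y'. Then x_1' = x_2 and x_2' = 2x_1 - x_2.
A = [[0,1],[2,-1]]; det(A-λI) = λ^2 + λ - 2.
Eigenvalues λ = -2, 1 with eigenvectors (1,-2), (1,1).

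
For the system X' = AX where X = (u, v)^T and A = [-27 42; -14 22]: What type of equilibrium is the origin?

saddle

A = [[-27,42],[-14,22]]; det(A-λI) = λ^2 + 5λ - 6.
λ = 1, -6: opposite signs.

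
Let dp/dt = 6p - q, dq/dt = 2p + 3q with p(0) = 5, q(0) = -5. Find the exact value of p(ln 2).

320

A = [[6,-1],[2,3]]; eigenvalues λ = 5, 4.
Eigenvectors: (-1,-1) for λ=5, (1,2) for λ=4.
From the initial condition, c_1 = -15, c_2 = -10.
p(ln 2) = (-15)(2^5)(-1) + (-10)(2^4)(1) = 320.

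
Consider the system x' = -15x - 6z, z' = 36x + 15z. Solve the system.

Coefficient matrix A = [[-15, -6], [36, 15]].
Characteristic polynomial det(A - λI) = λ^2 - 9 = 0.
Eigenvalues λ = 3, -3.
For λ=3: (A-λI) row 1 is [-18, -6], so an eigenvector is (1, -3).
For λ=-3: (A-λI) row 1 is [-12, -6], so an eigenvector is (-1, 2).
General solution: C_1e^(3t)(1,-3) + C_2e^(-3t)(-1,2).

x(t) = C_1e^(3t) - C_2e^(-3t), z(t) = -3C_1e^(3t) + 2C_2e^(-3t)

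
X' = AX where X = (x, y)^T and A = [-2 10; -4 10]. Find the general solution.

x(t) = -K_1e^(4t)sin(2t) + 2K_1e^(4t)cos(2t) + 2K_2e^(4t)sin(2t) + K_2e^(4t)cos(2t), y(t) = -K_1e^(4t)sin(2t) + K_1e^(4t)cos(2t) + K_2e^(4t)sin(2t) + K_2e^(4t)cos(2t)

Coefficient matrix A = [[-2, 10], [-4, 10]].
Characteristic polynomial det(A - λI) = λ^2 - 8λ + 20 = 0.
Eigenvalues λ = 4 ± 2i (complex conjugate pair).
For λ=4+2i: an eigenvector is (2,1) - i(-1,-1) = (2 + i, 1 + i).
A real fundamental pair from Re and Im of e^((4+2i)t)v: X_1 = e^(4t)(cos(2t)·(2,1) + sin(2t)·(-1,-1)), X_2 = e^(4t)(sin(2t)·(2,1) - cos(2t)·(-1,-1)).
General solution: K_1X_1 + K_2X_2.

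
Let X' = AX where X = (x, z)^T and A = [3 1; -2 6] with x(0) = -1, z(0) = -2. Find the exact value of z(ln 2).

A = [[3,1],[-2,6]]; eigenvalues λ = 5, 4.
Eigenvectors: (1,2) for λ=5, (-1,-1) for λ=4.
From the initial condition, c_1 = -1, c_2 = 0.
z(ln 2) = (-1)(2^5)(2) + (0)(2^4)(-1) = -64.

-64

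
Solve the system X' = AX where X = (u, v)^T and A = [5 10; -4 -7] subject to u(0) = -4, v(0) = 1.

Coefficient matrix A = [[5, 10], [-4, -7]].
Characteristic polynomial det(A - λI) = λ^2 + 2λ + 5 = 0.
Eigenvalues λ = -1 ± 2i (complex conjugate pair).
For λ=-1+2i: an eigenvector is (2,-1) - i(1,-1) = (2 - i, -1 + i).
A real fundamental pair from Re and Im of e^((-1+2i)t)v: X_1 = e^(-t)(cos(2t)·(2,-1) + sin(2t)·(1,-1)), X_2 = e^(-t)(sin(2t)·(2,-1) - cos(2t)·(1,-1)).
General solution: c_1X_1 + c_2X_2.
Applying u(0)=-4, v(0)=1 gives c_1=-3, c_2=-2.

u(t) = -7e^(-t)sin(2t) - 4e^(-t)cos(2t), v(t) = 5e^(-t)sin(2t) + e^(-t)cos(2t)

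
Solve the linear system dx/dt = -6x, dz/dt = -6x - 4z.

Coefficient matrix A = [[-6, 0], [-6, -4]].
Characteristic polynomial det(A - λI) = λ^2 + 10λ + 24 = 0.
Eigenvalues λ = -6, -4.
For λ=-6: (A-λI) row 2 is [-6, 2], so an eigenvector is (-1, -3).
For λ=-4: (A-λI) row 1 is [-2, 0], so an eigenvector is (0, 1).
General solution: K_1e^(-6t)(-1,-3) + K_2e^(-4t)(0,1).

x(t) = -K_1e^(-6t), z(t) = -3K_1e^(-6t) + K_2e^(-4t)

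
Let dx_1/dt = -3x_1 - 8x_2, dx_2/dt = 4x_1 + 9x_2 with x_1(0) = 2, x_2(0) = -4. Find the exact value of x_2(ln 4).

-6136

A = [[-3,-8],[4,9]]; eigenvalues λ = 5, 1.
Eigenvectors: (-1,1) for λ=5, (-2,1) for λ=1.
From the initial condition, c_1 = -6, c_2 = 2.
x_2(ln 4) = (-6)(4^5)(1) + (2)(4^1)(1) = -6136.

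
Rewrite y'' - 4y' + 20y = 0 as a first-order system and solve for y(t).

y(t) = C_1e^(2t)cos(4t) + C_2e^(2t)sin(4t)

Let x_1 = y, x_2 = y'. Then x_1' = x_2 and x_2' = -20x_1 + 4x_2.
A = [[0,1],[-20,4]]; det(A-λI) = λ^2 - 4λ + 20.
Eigenvalues λ = 2 ± 4i.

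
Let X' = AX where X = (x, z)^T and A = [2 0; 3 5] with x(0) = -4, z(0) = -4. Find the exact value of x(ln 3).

-36

A = [[2,0],[3,5]]; eigenvalues λ = 2, 5.
Eigenvectors: (1,-1) for λ=2, (0,1) for λ=5.
From the initial condition, c_1 = -4, c_2 = -8.
x(ln 3) = (-4)(3^2)(1) + (-8)(3^5)(0) = -36.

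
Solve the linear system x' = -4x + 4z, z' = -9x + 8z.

Coefficient matrix A = [[-4, 4], [-9, 8]].
Characteristic polynomial det(A - λI) = λ^2 - 4λ + 4 = 0.
Single eigenvalue λ = 2 with algebraic multiplicity 2.
Eigenvector v = (2,3); generalized eigenvector w with (A-λI)w=v is (1,2).
General solution: e^(2t)[c_1·v + c_2·(t·v + w)].

x(t) = 2c_1e^(2t) + 2c_2te^(2t) + c_2e^(2t), z(t) = 3c_1e^(2t) + 3c_2te^(2t) + 2c_2e^(2t)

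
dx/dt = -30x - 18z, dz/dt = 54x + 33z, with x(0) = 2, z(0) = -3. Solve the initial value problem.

Coefficient matrix A = [[-30, -18], [54, 33]].
Characteristic polynomial det(A - λI) = λ^2 - 3λ - 18 = 0.
Eigenvalues λ = 6, -3.
For λ=6: (A-λI) row 1 is [-36, -18], so an eigenvector is (1, -2).
For λ=-3: (A-λI) row 1 is [-27, -18], so an eigenvector is (2, -3).
General solution: C_1e^(6t)(1,-2) + C_2e^(-3t)(2,-3).
Applying x(0)=2, z(0)=-3 gives C_1=0, C_2=1.

x(t) = 2e^(-3t), z(t) = -3e^(-3t)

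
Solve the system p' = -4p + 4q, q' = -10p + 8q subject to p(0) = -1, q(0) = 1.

p(t) = 5e^(2t)sin(2t) - e^(2t)cos(2t), q(t) = 8e^(2t)sin(2t) + e^(2t)cos(2t)

Coefficient matrix A = [[-4, 4], [-10, 8]].
Characteristic polynomial det(A - λI) = λ^2 - 4λ + 8 = 0.
Eigenvalues λ = 2 ± 2i (complex conjugate pair).
For λ=2+2i: an eigenvector is (-1,-2) - i(-1,-1) = (-1 + i, -2 + i).
A real fundamental pair from Re and Im of e^((2+2i)t)v: X_1 = e^(2t)(cos(2t)·(-1,-2) + sin(2t)·(-1,-1)), X_2 = e^(2t)(sin(2t)·(-1,-2) - cos(2t)·(-1,-1)).
General solution: C_1X_1 + C_2X_2.
Applying p(0)=-1, q(0)=1 gives C_1=-2, C_2=-3.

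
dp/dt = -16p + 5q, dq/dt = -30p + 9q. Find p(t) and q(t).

p(t) = -c_1e^(-t) + c_2e^(-6t), q(t) = -3c_1e^(-t) + 2c_2e^(-6t)

Coefficient matrix A = [[-16, 5], [-30, 9]].
Characteristic polynomial det(A - λI) = λ^2 + 7λ + 6 = 0.
Eigenvalues λ = -1, -6.
For λ=-1: (A-λI) row 1 is [-15, 5], so an eigenvector is (-1, -3).
For λ=-6: (A-λI) row 1 is [-10, 5], so an eigenvector is (1, 2).
General solution: c_1e^(-t)(-1,-3) + c_2e^(-6t)(1,2).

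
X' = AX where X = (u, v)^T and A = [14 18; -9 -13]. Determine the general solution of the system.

u(t) = -2C_1e^(5t) + C_2e^(-4t), v(t) = C_1e^(5t) - C_2e^(-4t)

Coefficient matrix A = [[14, 18], [-9, -13]].
Characteristic polynomial det(A - λI) = λ^2 - λ - 20 = 0.
Eigenvalues λ = 5, -4.
For λ=5: (A-λI) row 1 is [9, 18], so an eigenvector is (-2, 1).
For λ=-4: (A-λI) row 1 is [18, 18], so an eigenvector is (1, -1).
General solution: C_1e^(5t)(-2,1) + C_2e^(-4t)(1,-1).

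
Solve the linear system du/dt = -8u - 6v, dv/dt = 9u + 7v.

u(t) = 2C_1e^(t) - C_2e^(-2t), v(t) = -3C_1e^(t) + C_2e^(-2t)

Coefficient matrix A = [[-8, -6], [9, 7]].
Characteristic polynomial det(A - λI) = λ^2 + λ - 2 = 0.
Eigenvalues λ = 1, -2.
For λ=1: (A-λI) row 1 is [-9, -6], so an eigenvector is (2, -3).
For λ=-2: (A-λI) row 1 is [-6, -6], so an eigenvector is (-1, 1).
General solution: C_1e^(t)(2,-3) + C_2e^(-2t)(-1,1).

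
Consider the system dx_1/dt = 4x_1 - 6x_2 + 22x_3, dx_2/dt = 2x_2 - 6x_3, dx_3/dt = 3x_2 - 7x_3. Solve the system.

x_1(t) = -2K_1e^(-4t) - 2K_2e^(-t) + K_3e^(4t), x_2(t) = K_1e^(-4t) + 2K_2e^(-t), x_3(t) = K_1e^(-4t) + K_2e^(-t)

Coefficient matrix A = [[4, -6, 22], [0, 2, -6], [0, 3, -7]].
det(A - λI) = 0 gives eigenvalues λ = -4, -1, 4.
For λ=-4: eigenvector (-2,1,1).
For λ=-1: eigenvector (-2,2,1).
For λ=4: eigenvector (1,0,0).
General solution: K_1e^(-4t)(-2,1,1) + K_2e^(-t)(-2,2,1) + K_3e^(4t)(1,0,0).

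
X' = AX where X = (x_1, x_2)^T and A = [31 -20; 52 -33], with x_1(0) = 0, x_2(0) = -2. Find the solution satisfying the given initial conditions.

x_1(t) = 10e^(-t)sin(4t), x_2(t) = 16e^(-t)sin(4t) - 2e^(-t)cos(4t)

Coefficient matrix A = [[31, -20], [52, -33]].
Characteristic polynomial det(A - λI) = λ^2 + 2λ + 17 = 0.
Eigenvalues λ = -1 ± 4i (complex conjugate pair).
For λ=-1+4i: an eigenvector is (1,2) - i(-2,-3) = (1 + 2i, 2 + 3i).
A real fundamental pair from Re and Im of e^((-1+4i)t)v: X_1 = e^(-t)(cos(4t)·(1,2) + sin(4t)·(-2,-3)), X_2 = e^(-t)(sin(4t)·(1,2) - cos(4t)·(-2,-3)).
General solution: K_1X_1 + K_2X_2.
Applying x_1(0)=0, x_2(0)=-2 gives K_1=-4, K_2=2.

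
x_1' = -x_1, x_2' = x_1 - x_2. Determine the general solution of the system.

Coefficient matrix A = [[-1, 0], [1, -1]].
Characteristic polynomial det(A - λI) = λ^2 + 2λ + 1 = 0.
Single eigenvalue λ = -1 with algebraic multiplicity 2.
Eigenvector v = (0,1); generalized eigenvector w with (A-λI)w=v is (1,-3).
General solution: e^(-t)[C_1·v + C_2·(t·v + w)].

x_1(t) = C_2e^(-t), x_2(t) = C_1e^(-t) + C_2te^(-t) - 3C_2e^(-t)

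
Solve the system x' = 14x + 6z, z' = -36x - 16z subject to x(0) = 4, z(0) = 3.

Coefficient matrix A = [[14, 6], [-36, -16]].
Characteristic polynomial det(A - λI) = λ^2 + 2λ - 8 = 0.
Eigenvalues λ = 2, -4.
For λ=2: (A-λI) row 1 is [12, 6], so an eigenvector is (-1, 2).
For λ=-4: (A-λI) row 1 is [18, 6], so an eigenvector is (-1, 3).
General solution: K_1e^(2t)(-1,2) + K_2e^(-4t)(-1,3).
Applying x(0)=4, z(0)=3 gives K_1=-15, K_2=11.

x(t) = 15e^(2t) - 11e^(-4t), z(t) = -30e^(2t) + 33e^(-4t)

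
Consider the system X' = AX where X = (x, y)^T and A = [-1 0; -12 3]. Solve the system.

x(t) = c_2e^(-t), y(t) = c_1e^(3t) + 3c_2e^(-t)

Coefficient matrix A = [[-1, 0], [-12, 3]].
Characteristic polynomial det(A - λI) = λ^2 - 2λ - 3 = 0.
Eigenvalues λ = 3, -1.
For λ=3: (A-λI) row 1 is [-4, 0], so an eigenvector is (0, 1).
For λ=-1: (A-λI) row 2 is [-12, 4], so an eigenvector is (1, 3).
General solution: c_1e^(3t)(0,1) + c_2e^(-t)(1,3).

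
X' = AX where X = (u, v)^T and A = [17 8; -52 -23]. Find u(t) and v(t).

u(t) = -K_1e^(-3t)sin(4t) + K_1e^(-3t)cos(4t) + K_2e^(-3t)sin(4t) + K_2e^(-3t)cos(4t), v(t) = 2K_1e^(-3t)sin(4t) - 3K_1e^(-3t)cos(4t) - 3K_2e^(-3t)sin(4t) - 2K_2e^(-3t)cos(4t)

Coefficient matrix A = [[17, 8], [-52, -23]].
Characteristic polynomial det(A - λI) = λ^2 + 6λ + 25 = 0.
Eigenvalues λ = -3 ± 4i (complex conjugate pair).
For λ=-3+4i: an eigenvector is (1,-3) - i(-1,2) = (1 + i, -3 - 2i).
A real fundamental pair from Re and Im of e^((-3+4i)t)v: X_1 = e^(-3t)(cos(4t)·(1,-3) + sin(4t)·(-1,2)), X_2 = e^(-3t)(sin(4t)·(1,-3) - cos(4t)·(-1,2)).
General solution: K_1X_1 + K_2X_2.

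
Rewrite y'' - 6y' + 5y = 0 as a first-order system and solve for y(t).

y(t) = c_1e^(t) + c_2e^(5t)

Let x_1 = y, x_2 = y'. Then x_1' = x_2 and x_2' = -5x_1 + 6x_2.
A = [[0,1],[-5,6]]; det(A-λI) = λ^2 - 6λ + 5.
Eigenvalues λ = 1, 5 with eigenvectors (1,1), (1,5).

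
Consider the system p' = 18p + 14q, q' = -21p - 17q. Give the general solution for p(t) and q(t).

p(t) = 2c_1e^(-3t) - c_2e^(4t), q(t) = -3c_1e^(-3t) + c_2e^(4t)

Coefficient matrix A = [[18, 14], [-21, -17]].
Characteristic polynomial det(A - λI) = λ^2 - λ - 12 = 0.
Eigenvalues λ = -3, 4.
For λ=-3: (A-λI) row 1 is [21, 14], so an eigenvector is (2, -3).
For λ=4: (A-λI) row 1 is [14, 14], so an eigenvector is (-1, 1).
General solution: c_1e^(-3t)(2,-3) + c_2e^(4t)(-1,1).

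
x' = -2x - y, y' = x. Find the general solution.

x(t) = -c_1e^(-t) - c_2te^(-t) - c_2e^(-t), y(t) = c_1e^(-t) + c_2te^(-t) + 2c_2e^(-t)

Coefficient matrix A = [[-2, -1], [1, 0]].
Characteristic polynomial det(A - λI) = λ^2 + 2λ + 1 = 0.
Single eigenvalue λ = -1 with algebraic multiplicity 2.
Eigenvector v = (-1,1); generalized eigenvector w with (A-λI)w=v is (-1,2).
General solution: e^(-t)[c_1·v + c_2·(t·v + w)].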